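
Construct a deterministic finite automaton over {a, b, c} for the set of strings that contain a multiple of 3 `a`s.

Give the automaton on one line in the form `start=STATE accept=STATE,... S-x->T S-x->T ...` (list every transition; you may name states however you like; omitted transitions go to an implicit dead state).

The only thing that matters is how many `a`s have appeared, reduced mod 3. Use one state per residue: s0 for 0, …, s2 for 2. Reading `a` moves to the next residue; anything else stays put. s0 is accepting.
3 states suffice.
        a   b   c  
>* s0   s1  s0  s0 
   s1   s2  s1  s1 
   s2   s0  s2  s2 
(> = start, * = accepting)

start=s0 accept=s0 s0-a->s1 s0-b->s0 s0-c->s0 s1-a->s2 s1-b->s1 s1-c->s1 s2-a->s0 s2-b->s2 s2-c->s2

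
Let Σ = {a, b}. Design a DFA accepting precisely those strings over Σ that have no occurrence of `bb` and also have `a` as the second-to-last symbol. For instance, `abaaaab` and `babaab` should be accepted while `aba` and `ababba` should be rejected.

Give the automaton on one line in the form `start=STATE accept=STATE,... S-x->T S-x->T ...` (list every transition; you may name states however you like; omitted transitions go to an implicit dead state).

start=s0 accept=s3,s4 s0-a->s1 s0-b->s2 s1-a->s3 s1-b->s4 s2-a->s1 s2-b->s5 s3-a->s3 s3-b->s4 s4-a->s1 s4-b->s5 s5-a->s5 s5-b->s5

Handle the two conditions separately and then intersect. One (3 states) tracks partial matches of the forbidden pattern `bb`; the other (7 states) tracks the last 2 symbols read. Each combined state is a pair, one component from each; accept when both components accept. Equivalent product states are then merged.
        a   b  
>  s0   s1  s2 
   s1   s3  s4 
   s2   s1  s5 
 * s3   s3  s4 
 * s4   s1  s5 
   s5   s5  s5 
(> = start, * = accepting)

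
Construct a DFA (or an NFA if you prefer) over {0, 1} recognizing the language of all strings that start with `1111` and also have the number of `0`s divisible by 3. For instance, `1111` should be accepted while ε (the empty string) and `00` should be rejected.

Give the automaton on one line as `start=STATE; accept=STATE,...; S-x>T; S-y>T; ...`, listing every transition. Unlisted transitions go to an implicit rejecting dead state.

Handle the two conditions separately and then intersect. The first has 6 states tracking whether the input so far still matches the prefix `1111`; the second has 3 states tracking the count of `0`s modulo 3. A product state is a pair (one from each), accepting exactly when both do. Minimizing collapses redundant product states.
        0   1  
>  S0   S1  S2 
   S1   S1  S1 
   S2   S1  S3 
   S3   S1  S4 
   S4   S1  S5 
 * S5   S6  S5 
   S6   S7  S6 
   S7   S5  S7 
(> = start, * = accepting)

start=S0; accept=S5; S0-0>S1; S0-1>S2; S1-0>S1; S1-1>S1; S2-0>S1; S2-1>S3; S3-0>S1; S3-1>S4; S4-0>S1; S4-1>S5; S5-0>S6; S5-1>S5; S6-0>S7; S6-1>S6; S7-0>S5; S7-1>S7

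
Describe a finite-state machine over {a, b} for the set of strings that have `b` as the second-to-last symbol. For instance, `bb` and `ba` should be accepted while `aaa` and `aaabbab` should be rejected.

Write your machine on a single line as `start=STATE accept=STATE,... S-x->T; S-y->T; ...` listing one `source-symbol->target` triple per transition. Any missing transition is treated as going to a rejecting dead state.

start=s0; accept=s5,s6; s0-a->s1; s0-b->s2; s1-a->s3; s1-b->s4; s2-a->s5; s2-b->s6; s3-a->s3; s3-b->s4; s4-a->s5; s4-b->s6; s5-a->s3; s5-b->s4; s6-a->s5; s6-b->s6

Because acceptance depends on a position counted from the end, the machine has to buffer the most recent 2 symbols. Make each state the string of the last up-to-2 symbols read; on input `x` shift the window left and append `x`. Accept when the buffered window has length 2 and begins with `b`.
        a   b  
>  s0   s1  s2 
   s1   s3  s4 
   s2   s5  s6 
   s3   s3  s4 
   s4   s5  s6 
 * s5   s3  s4 
 * s6   s5  s6 
(> = start, * = accepting)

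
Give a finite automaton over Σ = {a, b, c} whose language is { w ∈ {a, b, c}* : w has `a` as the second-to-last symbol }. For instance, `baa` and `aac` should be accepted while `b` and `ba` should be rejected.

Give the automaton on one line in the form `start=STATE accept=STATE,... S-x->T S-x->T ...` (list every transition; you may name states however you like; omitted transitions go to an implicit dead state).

start=q0 accept=q4,q5,q6 q0-a->q1 q0-b->q2 q0-c->q3 q1-a->q4 q1-b->q5 q1-c->q6 q2-a->q7 q2-b->q8 q2-c->q9 q3-a->q10 q3-b->q11 q3-c->q12 q4-a->q4 q4-b->q5 q4-c->q6 q5-a->q7 q5-b->q8 q5-c->q9 q6-a->q10 q6-b->q11 q6-c->q12 q7-a->q4 q7-b->q5 q7-c->q6 q8-a->q7 q8-b->q8 q8-c->q9 q9-a->q10 q9-b->q11 q9-c->q12 q10-a->q4 q10-b->q5 q10-c->q6 q11-a->q7 q11-b->q8 q11-c->q9 q12-a->q10 q12-b->q11 q12-c->q12

Because acceptance depends on a position counted from the end, the machine has to buffer the most recent 2 symbols. Make each state the string of the last up-to-2 symbols read; on input `x` shift the window left and append `x`. Accept when the buffered window has length 2 and begins with `a`.
          a    b    c  
>  q0     q1   q2   q3 
   q1     q4   q5   q6 
   q2     q7   q8   q9 
   q3    q10  q11  q12 
 * q4     q4   q5   q6 
 * q5     q7   q8   q9 
 * q6    q10  q11  q12 
   q7     q4   q5   q6 
   q8     q7   q8   q9 
   q9    q10  q11  q12 
   q10    q4   q5   q6 
   q11    q7   q8   q9 
   q12   q10  q11  q12 
(> = start, * = accepting)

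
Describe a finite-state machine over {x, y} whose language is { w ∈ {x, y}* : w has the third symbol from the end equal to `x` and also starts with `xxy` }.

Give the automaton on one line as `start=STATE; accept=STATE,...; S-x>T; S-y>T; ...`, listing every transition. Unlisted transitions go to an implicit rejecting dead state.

Run two small machines in parallel and take their product. One (15 states) tracks the last 3 symbols read; the other (5 states) tracks whether the input so far still matches the prefix `xxy`. Each combined state is a pair, one component from each; accept when both components accept. Equivalent product states are then merged.
A 12-state machine:
          x    y  
>  s0     s1   s2 
   s1     s3   s2 
   s2     s2   s2 
   s3     s2   s4 
 * s4     s5   s6 
 * s5     s7   s8 
 * s6     s9  s10 
   s7    s11   s4 
   s8     s5   s6 
   s9     s7   s8 
   s10    s9  s10 
 * s11   s11   s4 
(> = start, * = accepting)

start=s0; accept=s4,s5,s6,s11; s0-x>s1; s0-y>s2; s1-x>s3; s1-y>s2; s2-x>s2; s2-y>s2; s3-x>s2; s3-y>s4; s4-x>s5; s4-y>s6; s5-x>s7; s5-y>s8; s6-x>s9; s6-y>s10; s7-x>s11; s7-y>s4; s8-x>s5; s8-y>s6; s9-x>s7; s9-y>s8; s10-x>s9; s10-y>s10; s11-x>s11; s11-y>s4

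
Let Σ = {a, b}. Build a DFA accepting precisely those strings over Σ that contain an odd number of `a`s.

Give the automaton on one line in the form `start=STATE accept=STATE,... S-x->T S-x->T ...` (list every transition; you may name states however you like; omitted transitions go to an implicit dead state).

Keep the running count of `a`s modulo 2: each `a` advances along the cycle S0 → S1 → S0 while other symbols loop. Accept at S1.
        a   b  
>  S0   S1  S0 
 * S1   S0  S1 
(> = start, * = accepting)

start=S0 accept=S1 S0-a->S1 S0-b->S0 S1-a->S0 S1-b->S1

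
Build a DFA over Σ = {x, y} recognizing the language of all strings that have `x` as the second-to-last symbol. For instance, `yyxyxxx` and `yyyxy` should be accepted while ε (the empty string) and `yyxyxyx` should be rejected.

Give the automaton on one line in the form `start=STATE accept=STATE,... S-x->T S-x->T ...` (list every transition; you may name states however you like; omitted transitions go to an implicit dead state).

start=q0 accept=q3,q4 q0-x->q1 q0-y->q2 q1-x->q3 q1-y->q4 q2-x->q5 q2-y->q6 q3-x->q3 q3-y->q4 q4-x->q5 q4-y->q6 q5-x->q3 q5-y->q4 q6-x->q5 q6-y->q6

A DFA must remember the last 2 symbols (since which symbol is second-to-last isn't known until the input ends). Use one state per possible window of the last ≤2 symbols; accept from those whose window starts with `x`.
A 7-state machine:
        x   y  
>  q0   q1  q2 
   q1   q3  q4 
   q2   q5  q6 
 * q3   q3  q4 
 * q4   q5  q6 
   q5   q3  q4 
   q6   q5  q6 
(> = start, * = accepting)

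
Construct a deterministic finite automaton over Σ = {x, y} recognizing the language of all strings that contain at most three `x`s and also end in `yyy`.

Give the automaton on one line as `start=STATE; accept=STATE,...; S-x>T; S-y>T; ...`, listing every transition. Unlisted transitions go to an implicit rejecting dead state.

Run two small machines in parallel and take their product. One (5 states) tracks the count of `x`s, saturating at 4; the other (4 states) tracks how much of the suffix `yyy` has currently been matched. Each combined state is a pair, one component from each; accept when both components accept.
With 20 states:
          x    y  
>  s0     s1   s2 
   s1     s3   s4 
   s2     s1   s5 
   s3     s6   s7 
   s4     s3   s8 
   s5     s1   s9 
   s6    s10  s11 
   s7     s6  s12 
   s8     s3  s13 
 * s9     s1   s9 
   s10   s10  s14 
   s11   s10  s15 
   s12    s6  s16 
 * s13    s3  s13 
   s14   s10  s17 
   s15   s10  s18 
 * s16    s6  s16 
   s17   s10  s19 
 * s18   s10  s18 
   s19   s10  s19 
(> = start, * = accepting)

start=s0; accept=s9,s13,s16,s18; s0-x>s1; s0-y>s2; s1-x>s3; s1-y>s4; s2-x>s1; s2-y>s5; s3-x>s6; s3-y>s7; s4-x>s3; s4-y>s8; s5-x>s1; s5-y>s9; s6-x>s10; s6-y>s11; s7-x>s6; s7-y>s12; s8-x>s3; s8-y>s13; s9-x>s1; s9-y>s9; s10-x>s10; s10-y>s14; s11-x>s10; s11-y>s15; s12-x>s6; s12-y>s16; s13-x>s3; s13-y>s13; s14-x>s10; s14-y>s17; s15-x>s10; s15-y>s18; s16-x>s6; s16-y>s16; s17-x>s10; s17-y>s19; s18-x>s10; s18-y>s18; s19-x>s10; s19-y>s19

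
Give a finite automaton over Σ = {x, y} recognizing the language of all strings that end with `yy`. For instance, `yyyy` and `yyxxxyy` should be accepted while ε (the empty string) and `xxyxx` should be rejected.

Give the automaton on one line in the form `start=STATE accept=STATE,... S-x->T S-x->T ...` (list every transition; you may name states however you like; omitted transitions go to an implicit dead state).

start=q0 accept=q2 q0-x->q0 q0-y->q1 q1-x->q0 q1-y->q2 q2-x->q0 q2-y->q2

Let each state record the length of the longest suffix of the input read so far that is also a prefix of `yy`. q1 means the last symbol is `y`; q2 means the last 2 symbols are `yy`. Accept only at q2, where the string currently ends in `yy`.
With 3 states:
        x   y  
>  q0   q0  q1 
   q1   q0  q2 
 * q2   q0  q2 
(> = start, * = accepting)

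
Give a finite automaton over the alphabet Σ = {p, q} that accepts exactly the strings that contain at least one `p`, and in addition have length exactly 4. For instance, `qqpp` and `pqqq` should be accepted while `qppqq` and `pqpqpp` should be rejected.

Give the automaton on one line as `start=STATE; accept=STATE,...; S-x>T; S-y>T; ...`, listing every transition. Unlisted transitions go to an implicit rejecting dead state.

start=A; accept=H; A-p>B; A-q>C; B-p>D; B-q>D; C-p>D; C-q>E; D-p>F; D-q>F; E-p>F; E-q>G; F-p>H; F-q>H; G-p>H; G-q>I; H-p>I; H-q>I; I-p>I; I-q>I

Build one automaton per condition and run them in lockstep. One (3 states) tracks the count of `p`s, saturating at 2; the other (6 states) tracks the input length, saturating at 5. Each combined state is a pair, one component from each; accept when both components accept. Equivalent product states are then merged.
With 9 states:
       p  q 
>  A   B  C 
   B   D  D 
   C   D  E 
   D   F  F 
   E   F  G 
   F   H  H 
   G   H  I 
 * H   I  I 
   I   I  I 
(> = start, * = accepting)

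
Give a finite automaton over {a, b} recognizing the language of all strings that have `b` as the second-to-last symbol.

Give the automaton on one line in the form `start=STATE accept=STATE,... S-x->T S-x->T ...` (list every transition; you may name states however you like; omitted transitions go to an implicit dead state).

A DFA must remember the last 2 symbols (since which symbol is second-to-last isn't known until the input ends). Use one state per possible window of the last ≤2 symbols; accept from those whose window starts with `b`.
7 states suffice.
        a   b  
>  q0   q1  q2 
   q1   q3  q4 
   q2   q5  q6 
   q3   q3  q4 
   q4   q5  q6 
 * q5   q3  q4 
 * q6   q5  q6 
(> = start, * = accepting)

start=q0 accept=q5,q6 q0-a->q1 q0-b->q2 q1-a->q3 q1-b->q4 q2-a->q5 q2-b->q6 q3-a->q3 q3-b->q4 q4-a->q5 q4-b->q6 q5-a->q3 q5-b->q4 q6-a->q5 q6-b->q6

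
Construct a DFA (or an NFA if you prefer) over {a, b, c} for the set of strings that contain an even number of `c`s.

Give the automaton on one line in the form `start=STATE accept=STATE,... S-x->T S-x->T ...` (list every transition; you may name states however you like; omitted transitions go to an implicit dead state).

Keep the running count of `c`s modulo 2: each `c` advances along the cycle q0 → q1 → q0 while other symbols loop. Accept at q0.
With 2 states:
        a   b   c  
>* q0   q0  q0  q1 
   q1   q1  q1  q0 
(> = start, * = accepting)

start=q0 accept=q0 q0-a->q0 q0-b->q0 q0-c->q1 q1-a->q1 q1-b->q1 q1-c->q0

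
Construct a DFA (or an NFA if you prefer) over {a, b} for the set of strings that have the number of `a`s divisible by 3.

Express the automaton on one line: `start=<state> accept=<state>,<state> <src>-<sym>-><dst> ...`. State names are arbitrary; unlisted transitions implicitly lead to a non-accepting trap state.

start=s0 accept=s0 s0-a->s1 s0-b->s0 s1-a->s2 s1-b->s1 s2-a->s0 s2-b->s2

The only thing that matters is how many `a`s have appeared, reduced mod 3. Use one state per residue: s0 for 0, …, s2 for 2. Reading `a` moves to the next residue; anything else stays put. s0 is accepting.
With 3 states:
        a   b  
>* s0   s1  s0 
   s1   s2  s1 
   s2   s0  s2 
(> = start, * = accepting)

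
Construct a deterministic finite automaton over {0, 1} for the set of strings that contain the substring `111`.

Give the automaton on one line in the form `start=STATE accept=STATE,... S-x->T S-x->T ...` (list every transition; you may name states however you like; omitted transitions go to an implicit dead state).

States s0..s2 record the length of the longest prefix of `111` that matches the current input suffix. Reaching s3 means `111` has been seen, and we stay there forever. Accept from s3.
4 states suffice.
        0   1  
>  s0   s0  s1 
   s1   s0  s2 
   s2   s0  s3 
 * s3   s3  s3 
(> = start, * = accepting)

start=s0 accept=s3 s0-0->s0 s0-1->s1 s1-0->s0 s1-1->s2 s2-0->s0 s2-1->s3 s3-0->s3 s3-1->s3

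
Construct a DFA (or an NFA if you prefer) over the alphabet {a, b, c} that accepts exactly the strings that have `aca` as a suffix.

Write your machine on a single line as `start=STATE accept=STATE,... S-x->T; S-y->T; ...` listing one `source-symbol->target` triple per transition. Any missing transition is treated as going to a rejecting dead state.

Let each state record the length of the longest suffix of the input read so far that is also a prefix of `aca`. S1 means the last symbol is `a`; S2 means the last 2 symbols are `ac`; S3 means the last 3 symbols are `aca`. Accept only at S3, where the string currently ends in `aca`.
4 states suffice.
        a   b   c  
>  S0   S1  S0  S0 
   S1   S1  S0  S2 
   S2   S3  S0  S0 
 * S3   S1  S0  S2 
(> = start, * = accepting)

start=S0; accept=S3; S0-a->S1; S0-b->S0; S0-c->S0; S1-a->S1; S1-b->S0; S1-c->S2; S2-a->S3; S2-b->S0; S2-c->S0; S3-a->S1; S3-b->S0; S3-c->S2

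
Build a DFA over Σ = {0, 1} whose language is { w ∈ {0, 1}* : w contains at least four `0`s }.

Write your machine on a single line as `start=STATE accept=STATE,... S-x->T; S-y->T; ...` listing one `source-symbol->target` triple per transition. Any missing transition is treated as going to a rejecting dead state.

start=A; accept=E,F; A-0->B; A-1->A; B-0->C; B-1->B; C-0->D; C-1->C; D-0->E; D-1->D; E-0->F; E-1->E; F-0->F; F-1->F

Only the number of `0`s matters, and only up to 5. Make a chain A → B → C → D → E → F advanced by each `0` (with F absorbing); every other symbol self-loops. The accepting set is {E, F}.
6 states suffice.
       0  1 
>  A   B  A 
   B   C  B 
   C   D  C 
   D   E  D 
 * E   F  E 
 * F   F  F 
(> = start, * = accepting)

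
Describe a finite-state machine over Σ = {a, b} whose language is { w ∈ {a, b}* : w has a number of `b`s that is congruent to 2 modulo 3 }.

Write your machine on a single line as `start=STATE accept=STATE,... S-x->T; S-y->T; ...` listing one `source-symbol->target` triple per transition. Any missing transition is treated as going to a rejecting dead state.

start=q0; accept=q2; q0-a->q0; q0-b->q1; q1-a->q1; q1-b->q2; q2-a->q2; q2-b->q0

Keep the running count of `b`s modulo 3: each `b` advances along the cycle q0 → q1 → q2 → q0 while other symbols loop. Accept at q2.
3 states suffice.
        a   b  
>  q0   q0  q1 
   q1   q1  q2 
 * q2   q2  q0 
(> = start, * = accepting)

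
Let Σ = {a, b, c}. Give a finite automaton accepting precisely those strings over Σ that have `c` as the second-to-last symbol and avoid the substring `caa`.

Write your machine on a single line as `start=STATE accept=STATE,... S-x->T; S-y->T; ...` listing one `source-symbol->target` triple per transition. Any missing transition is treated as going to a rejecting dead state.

Handle the two conditions separately and then intersect. The first has 13 states tracking the last 2 symbols read; the second has 4 states tracking partial matches of the forbidden pattern `caa`. A product state is a pair (one from each), accepting exactly when both do.
With 22 states:
          a    b    c  
>  S0     S1   S2   S3 
   S1     S4   S5   S6 
   S2     S7   S8   S9 
   S3    S10  S11  S12 
   S4     S4   S5   S6 
   S5     S7   S8   S9 
   S6    S10  S11  S12 
   S7     S4   S5   S6 
   S8     S7   S8   S9 
   S9    S10  S11  S12 
 * S10   S13   S5   S6 
 * S11    S7   S8   S9 
 * S12   S10  S11  S12 
   S13   S13  S14  S15 
   S14   S16  S17  S18 
   S15   S19  S20  S21 
   S16   S13  S14  S15 
   S17   S16  S17  S18 
   S18   S19  S20  S21 
   S19   S13  S14  S15 
   S20   S16  S17  S18 
   S21   S19  S20  S21 
(> = start, * = accepting)

start=S0; accept=S10,S11,S12; S0-a->S1; S0-b->S2; S0-c->S3; S1-a->S4; S1-b->S5; S1-c->S6; S2-a->S7; S2-b->S8; S2-c->S9; S3-a->S10; S3-b->S11; S3-c->S12; S4-a->S4; S4-b->S5; S4-c->S6; S5-a->S7; S5-b->S8; S5-c->S9; S6-a->S10; S6-b->S11; S6-c->S12; S7-a->S4; S7-b->S5; S7-c->S6; S8-a->S7; S8-b->S8; S8-c->S9; S9-a->S10; S9-b->S11; S9-c->S12; S10-a->S13; S10-b->S5; S10-c->S6; S11-a->S7; S11-b->S8; S11-c->S9; S12-a->S10; S12-b->S11; S12-c->S12; S13-a->S13; S13-b->S14; S13-c->S15; S14-a->S16; S14-b->S17; S14-c->S18; S15-a->S19; S15-b->S20; S15-c->S21; S16-a->S13; S16-b->S14; S16-c->S15; S17-a->S16; S17-b->S17; S17-c->S18; S18-a->S19; S18-b->S20; S18-c->S21; S19-a->S13; S19-b->S14; S19-c->S15; S20-a->S16; S20-b->S17; S20-c->S18; S21-a->S19; S21-b->S20; S21-c->S21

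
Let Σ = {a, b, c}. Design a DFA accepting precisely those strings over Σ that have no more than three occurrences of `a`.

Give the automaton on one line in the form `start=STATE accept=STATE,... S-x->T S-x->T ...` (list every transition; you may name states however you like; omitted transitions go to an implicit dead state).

start=q0 accept=q0,q1,q2,q3 q0-a->q1 q0-b->q0 q0-c->q0 q1-a->q2 q1-b->q1 q1-c->q1 q2-a->q3 q2-b->q2 q2-c->q2 q3-a->q4 q3-b->q3 q3-c->q3 q4-a->q4 q4-b->q4 q4-c->q4

Only the number of `a`s matters, and only up to 4. Make a chain q0 → q1 → q2 → q3 → q4 advanced by each `a` (with q4 absorbing); every other symbol self-loops. The accepting set is {q0, q1, q2, q3}.
5 states suffice.
        a   b   c  
>* q0   q1  q0  q0 
 * q1   q2  q1  q1 
 * q2   q3  q2  q2 
 * q3   q4  q3  q3 
   q4   q4  q4  q4 
(> = start, * = accepting)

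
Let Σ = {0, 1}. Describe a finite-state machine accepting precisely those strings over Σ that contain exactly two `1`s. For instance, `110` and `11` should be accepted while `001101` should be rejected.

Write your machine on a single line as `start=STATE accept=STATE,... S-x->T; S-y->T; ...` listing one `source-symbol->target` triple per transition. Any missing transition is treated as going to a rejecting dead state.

start=q0; accept=q2; q0-0->q0; q0-1->q1; q1-0->q1; q1-1->q2; q2-0->q2; q2-1->q3; q3-0->q3; q3-1->q3

Only the number of `1`s matters, and only up to 3. Make a chain q0 → q1 → q2 → q3 advanced by each `1` (with q3 absorbing); every other symbol self-loops. The accepting set is {q2}.
        0   1  
>  q0   q0  q1 
   q1   q1  q2 
 * q2   q2  q3 
   q3   q3  q3 
(> = start, * = accepting)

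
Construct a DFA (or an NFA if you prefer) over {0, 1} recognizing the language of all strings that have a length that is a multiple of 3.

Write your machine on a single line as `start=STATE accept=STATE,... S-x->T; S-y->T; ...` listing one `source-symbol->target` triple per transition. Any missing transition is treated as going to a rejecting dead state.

Count input length modulo 3: every symbol advances one step around the cycle s0 → s1 → s2 → s0. Accept at s0.
With 3 states:
        0   1  
>* s0   s1  s1 
   s1   s2  s2 
   s2   s0  s0 
(> = start, * = accepting)

start=s0; accept=s0; s0-0->s1; s0-1->s1; s1-0->s2; s1-1->s2; s2-0->s0; s2-1->s0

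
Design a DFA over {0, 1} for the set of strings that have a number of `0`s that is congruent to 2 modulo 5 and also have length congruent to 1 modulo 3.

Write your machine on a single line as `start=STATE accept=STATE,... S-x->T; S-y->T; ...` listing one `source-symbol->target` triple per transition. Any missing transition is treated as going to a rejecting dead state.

start=S0; accept=S11; S0-0->S1; S0-1->S2; S1-0->S3; S1-1->S4; S2-0->S4; S2-1->S5; S3-0->S6; S3-1->S7; S4-0->S7; S4-1->S8; S5-0->S8; S5-1->S0; S6-0->S9; S6-1->S10; S7-0->S10; S7-1->S11; S8-0->S11; S8-1->S1; S9-0->S5; S9-1->S12; S10-0->S12; S10-1->S13; S11-0->S13; S11-1->S3; S12-0->S0; S12-1->S14; S13-0->S14; S13-1->S6; S14-0->S2; S14-1->S9

Run two small machines in parallel and take their product. One (5 states) tracks the count of `0`s modulo 5; the other (3 states) tracks the input length modulo 3. Each combined state is a pair, one component from each; accept when both components accept.
15 states suffice.
          0    1  
>  S0     S1   S2 
   S1     S3   S4 
   S2     S4   S5 
   S3     S6   S7 
   S4     S7   S8 
   S5     S8   S0 
   S6     S9  S10 
   S7    S10  S11 
   S8    S11   S1 
   S9     S5  S12 
   S10   S12  S13 
 * S11   S13   S3 
   S12    S0  S14 
   S13   S14   S6 
   S14    S2   S9 
(> = start, * = accepting)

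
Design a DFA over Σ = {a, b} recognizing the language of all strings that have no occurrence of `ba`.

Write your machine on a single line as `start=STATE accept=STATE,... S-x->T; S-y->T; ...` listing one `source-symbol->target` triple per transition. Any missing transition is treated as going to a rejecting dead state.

Track partial matches of the forbidden pattern `ba`. State q2 is a dead state reached once `ba` has occurred; every other state accepts. q0 means no part of `ba` is currently matched.
3 states suffice.
        a   b  
>* q0   q0  q1 
 * q1   q2  q1 
   q2   q2  q2 
(> = start, * = accepting)

start=q0; accept=q0,q1; q0-a->q0; q0-b->q1; q1-a->q2; q1-b->q1; q2-a->q2; q2-b->q2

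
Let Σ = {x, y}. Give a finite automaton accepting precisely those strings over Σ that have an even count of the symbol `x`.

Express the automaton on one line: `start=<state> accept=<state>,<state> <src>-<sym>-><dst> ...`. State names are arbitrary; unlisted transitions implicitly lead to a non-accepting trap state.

start=S0 accept=S0 S0-x->S1 S0-y->S0 S1-x->S0 S1-y->S1

The only thing that matters is how many `x`s have appeared, reduced mod 2. Use one state per residue: S0 for 0, …, S1 for 1. Reading `x` moves to the next residue; anything else stays put. S0 is accepting.
With 2 states:
        x   y  
>* S0   S1  S0 
   S1   S0  S1 
(> = start, * = accepting)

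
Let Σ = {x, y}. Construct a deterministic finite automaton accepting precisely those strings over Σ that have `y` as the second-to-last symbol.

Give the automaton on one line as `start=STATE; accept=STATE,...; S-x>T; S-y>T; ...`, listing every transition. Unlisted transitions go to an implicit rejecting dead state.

start=s0; accept=s5,s6; s0-x>s1; s0-y>s2; s1-x>s3; s1-y>s4; s2-x>s5; s2-y>s6; s3-x>s3; s3-y>s4; s4-x>s5; s4-y>s6; s5-x>s3; s5-y>s4; s6-x>s5; s6-y>s6

Because acceptance depends on a position counted from the end, the machine has to buffer the most recent 2 symbols. Make each state the string of the last up-to-2 symbols read; on input `x` shift the window left and append `x`. Accept when the buffered window has length 2 and begins with `y`.
7 states suffice.
        x   y  
>  s0   s1  s2 
   s1   s3  s4 
   s2   s5  s6 
   s3   s3  s4 
   s4   s5  s6 
 * s5   s3  s4 
 * s6   s5  s6 
(> = start, * = accepting)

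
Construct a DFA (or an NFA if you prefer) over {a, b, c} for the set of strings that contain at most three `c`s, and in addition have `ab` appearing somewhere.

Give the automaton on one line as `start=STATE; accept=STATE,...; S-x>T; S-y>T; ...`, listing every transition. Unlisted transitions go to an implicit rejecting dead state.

Handle the two conditions separately and then intersect. One (5 states) tracks the count of `c`s, saturating at 4; the other (3 states) tracks whether and how much of `ab` has been seen. Each combined state is a pair, one component from each; accept when both components accept. After merging equivalent states the machine shrinks.
A 13-state machine:
          a    b    c  
>  q0     q1   q0   q2 
   q1     q1   q3   q2 
   q2     q4   q2   q5 
 * q3     q3   q3   q6 
   q4     q4   q6   q5 
   q5     q7   q5   q8 
 * q6     q6   q6   q9 
   q7     q7   q9   q8 
   q8    q10   q8  q11 
 * q9     q9   q9  q12 
   q10   q10  q12  q11 
   q11   q11  q11  q11 
 * q12   q12  q12  q11 
(> = start, * = accepting)

start=q0; accept=q3,q6,q9,q12; q0-a>q1; q0-b>q0; q0-c>q2; q1-a>q1; q1-b>q3; q1-c>q2; q2-a>q4; q2-b>q2; q2-c>q5; q3-a>q3; q3-b>q3; q3-c>q6; q4-a>q4; q4-b>q6; q4-c>q5; q5-a>q7; q5-b>q5; q5-c>q8; q6-a>q6; q6-b>q6; q6-c>q9; q7-a>q7; q7-b>q9; q7-c>q8; q8-a>q10; q8-b>q8; q8-c>q11; q9-a>q9; q9-b>q9; q9-c>q12; q10-a>q10; q10-b>q12; q10-c>q11; q11-a>q11; q11-b>q11; q11-c>q11; q12-a>q12; q12-b>q12; q12-c>q11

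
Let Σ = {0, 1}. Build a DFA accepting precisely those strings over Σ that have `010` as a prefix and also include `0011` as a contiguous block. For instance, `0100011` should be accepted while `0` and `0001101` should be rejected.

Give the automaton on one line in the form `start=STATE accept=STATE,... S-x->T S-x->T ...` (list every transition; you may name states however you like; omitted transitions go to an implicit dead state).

start=q0 accept=q8 q0-0->q1 q0-1->q2 q1-0->q2 q1-1->q3 q2-0->q2 q2-1->q2 q3-0->q4 q3-1->q2 q4-0->q5 q4-1->q6 q5-0->q5 q5-1->q7 q6-0->q4 q6-1->q6 q7-0->q4 q7-1->q8 q8-0->q8 q8-1->q8

Handle the two conditions separately and then intersect. The first has 5 states tracking whether the input so far still matches the prefix `010`; the second has 5 states tracking whether and how much of `0011` has been seen. A product state is a pair (one from each), accepting exactly when both do. Minimizing collapses redundant product states.
A 9-state machine:
        0   1  
>  q0   q1  q2 
   q1   q2  q3 
   q2   q2  q2 
   q3   q4  q2 
   q4   q5  q6 
   q5   q5  q7 
   q6   q4  q6 
   q7   q4  q8 
 * q8   q8  q8 
(> = start, * = accepting)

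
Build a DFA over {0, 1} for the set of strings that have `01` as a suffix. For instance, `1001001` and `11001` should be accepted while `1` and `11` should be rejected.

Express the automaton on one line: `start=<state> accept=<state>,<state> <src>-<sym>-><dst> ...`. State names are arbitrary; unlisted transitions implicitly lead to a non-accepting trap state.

Remember how much of `01` the current input suffix matches. State A means no match yet; B means the last symbol is `0`; C means the last 2 symbols are `01`. Only C accepts. On a mismatch, fall back to the longest proper suffix that is still a prefix of `01`.
A 3-state machine:
       0  1 
>  A   B  A 
   B   B  C 
 * C   B  A 
(> = start, * = accepting)

start=A accept=C A-0->B A-1->A B-0->B B-1->C C-0->B C-1->A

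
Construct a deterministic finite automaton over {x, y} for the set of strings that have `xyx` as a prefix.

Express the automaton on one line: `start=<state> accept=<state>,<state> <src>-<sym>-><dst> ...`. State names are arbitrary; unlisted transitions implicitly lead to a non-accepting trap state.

Check the first 3 symbols one by one: S0 through S2 record how many have matched `xyx` so far; any wrong symbol goes to the dead state S4. After all 3 match we enter the accepting sink S3.
A 5-state machine:
        x   y  
>  S0   S1  S4 
   S1   S4  S2 
   S2   S3  S4 
 * S3   S3  S3 
   S4   S4  S4 
(> = start, * = accepting)

start=S0 accept=S3 S0-x->S1 S0-y->S4 S1-x->S4 S1-y->S2 S2-x->S3 S2-y->S4 S3-x->S3 S3-y->S3 S4-x->S4 S4-y->S4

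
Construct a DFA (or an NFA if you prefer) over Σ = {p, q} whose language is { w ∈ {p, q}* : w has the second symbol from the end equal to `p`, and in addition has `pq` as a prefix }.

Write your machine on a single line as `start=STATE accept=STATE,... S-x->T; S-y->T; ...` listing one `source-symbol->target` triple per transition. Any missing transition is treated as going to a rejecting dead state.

Run two small machines in parallel and take their product. One (7 states) tracks the last 2 symbols read; the other (4 states) tracks whether the input so far still matches the prefix `pq`. Each combined state is a pair, one component from each; accept when both components accept. Minimizing collapses redundant product states.
        p   q  
>  S0   S1  S2 
   S1   S2  S3 
   S2   S2  S2 
 * S3   S4  S5 
   S4   S6  S3 
   S5   S4  S5 
 * S6   S6  S3 
(> = start, * = accepting)

start=S0; accept=S3,S6; S0-p->S1; S0-q->S2; S1-p->S2; S1-q->S3; S2-p->S2; S2-q->S2; S3-p->S4; S3-q->S5; S4-p->S6; S4-q->S3; S5-p->S4; S5-q->S5; S6-p->S6; S6-q->S3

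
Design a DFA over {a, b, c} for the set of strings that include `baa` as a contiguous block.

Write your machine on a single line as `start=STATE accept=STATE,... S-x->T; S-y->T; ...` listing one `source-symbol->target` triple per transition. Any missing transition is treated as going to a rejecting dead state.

Track how much of `baa` has been matched so far: state q0 is no progress, q3 is the absorbing accept state reached once `baa` has occurred. Intermediate states record partial matches; on a mismatch, fall back to the longest reusable overlap.
A 4-state machine:
        a   b   c  
>  q0   q0  q1  q0 
   q1   q2  q1  q0 
   q2   q3  q1  q0 
 * q3   q3  q3  q3 
(> = start, * = accepting)

start=q0; accept=q3; q0-a->q0; q0-b->q1; q0-c->q0; q1-a->q2; q1-b->q1; q1-c->q0; q2-a->q3; q2-b->q1; q2-c->q0; q3-a->q3; q3-b->q3; q3-c->q3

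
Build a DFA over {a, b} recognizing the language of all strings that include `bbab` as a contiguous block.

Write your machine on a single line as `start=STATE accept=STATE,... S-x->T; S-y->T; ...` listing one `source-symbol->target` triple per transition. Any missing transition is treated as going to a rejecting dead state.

Track how much of `bbab` has been matched so far: state q0 is no progress, q4 is the absorbing accept state reached once `bbab` has occurred. Intermediate states record partial matches; on a mismatch, fall back to the longest reusable overlap.
A 5-state machine:
        a   b  
>  q0   q0  q1 
   q1   q0  q2 
   q2   q3  q2 
   q3   q0  q4 
 * q4   q4  q4 
(> = start, * = accepting)

start=q0; accept=q4; q0-a->q0; q0-b->q1; q1-a->q0; q1-b->q2; q2-a->q3; q2-b->q2; q3-a->q0; q3-b->q4; q4-a->q4; q4-b->q4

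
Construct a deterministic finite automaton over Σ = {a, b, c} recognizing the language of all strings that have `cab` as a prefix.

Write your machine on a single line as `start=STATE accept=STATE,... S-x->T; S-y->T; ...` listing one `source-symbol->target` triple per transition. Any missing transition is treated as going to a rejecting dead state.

Walk along `cab` while the input agrees: from q0 take `c` to q1, and so on. Any deviation drops to the rejecting sink q4. Once q3 is reached the prefix is confirmed and every continuation is accepted.
A 5-state machine:
        a   b   c  
>  q0   q4  q4  q1 
   q1   q2  q4  q4 
   q2   q4  q3  q4 
 * q3   q3  q3  q3 
   q4   q4  q4  q4 
(> = start, * = accepting)

start=q0; accept=q3; q0-a->q4; q0-b->q4; q0-c->q1; q1-a->q2; q1-b->q4; q1-c->q4; q2-a->q4; q2-b->q3; q2-c->q4; q3-a->q3; q3-b->q3; q3-c->q3; q4-a->q4; q4-b->q4; q4-c->q4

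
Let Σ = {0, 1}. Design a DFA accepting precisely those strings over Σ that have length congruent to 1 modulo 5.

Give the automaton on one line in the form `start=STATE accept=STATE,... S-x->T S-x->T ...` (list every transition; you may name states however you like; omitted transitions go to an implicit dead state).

start=q0 accept=q1 q0-0->q1 q0-1->q1 q1-0->q2 q1-1->q2 q2-0->q3 q2-1->q3 q3-0->q4 q3-1->q4 q4-0->q0 q4-1->q0

Count input length modulo 5: every symbol advances one step around the cycle q0 → q1 → q2 → q3 → q4 → q0. Accept at q1.
        0   1  
>  q0   q1  q1 
 * q1   q2  q2 
   q2   q3  q3 
   q3   q4  q4 
   q4   q0  q0 
(> = start, * = accepting)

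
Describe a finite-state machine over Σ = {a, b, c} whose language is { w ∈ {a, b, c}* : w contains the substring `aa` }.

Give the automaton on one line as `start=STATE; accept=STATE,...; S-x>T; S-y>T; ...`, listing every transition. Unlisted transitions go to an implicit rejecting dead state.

start=s0; accept=s2; s0-a>s1; s0-b>s0; s0-c>s0; s1-a>s2; s1-b>s0; s1-c>s0; s2-a>s2; s2-b>s2; s2-c>s2

Track how much of `aa` has been matched so far: state s0 is no progress, s2 is the absorbing accept state reached once `aa` has occurred. Intermediate states record partial matches; on a mismatch, fall back to the longest reusable overlap.
        a   b   c  
>  s0   s1  s0  s0 
   s1   s2  s0  s0 
 * s2   s2  s2  s2 
(> = start, * = accepting)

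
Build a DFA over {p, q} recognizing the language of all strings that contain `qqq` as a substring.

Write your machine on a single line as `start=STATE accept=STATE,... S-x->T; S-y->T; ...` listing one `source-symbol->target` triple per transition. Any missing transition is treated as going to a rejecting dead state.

start=S0; accept=S3; S0-p->S0; S0-q->S1; S1-p->S0; S1-q->S2; S2-p->S0; S2-q->S3; S3-p->S3; S3-q->S3

States S0..S2 record the length of the longest prefix of `qqq` that matches the current input suffix. Reaching S3 means `qqq` has been seen, and we stay there forever. Accept from S3.
4 states suffice.
        p   q  
>  S0   S0  S1 
   S1   S0  S2 
   S2   S0  S3 
 * S3   S3  S3 
(> = start, * = accepting)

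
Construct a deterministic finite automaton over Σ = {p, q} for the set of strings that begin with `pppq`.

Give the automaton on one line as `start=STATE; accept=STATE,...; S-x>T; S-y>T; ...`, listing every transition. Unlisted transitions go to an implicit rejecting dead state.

Walk along `pppq` while the input agrees: from s0 take `p` to s1, and so on. Any deviation drops to the rejecting sink s5. Once s4 is reached the prefix is confirmed and every continuation is accepted.
A 6-state machine:
        p   q  
>  s0   s1  s5 
   s1   s2  s5 
   s2   s3  s5 
   s3   s5  s4 
 * s4   s4  s4 
   s5   s5  s5 
(> = start, * = accepting)

start=s0; accept=s4; s0-p>s1; s0-q>s5; s1-p>s2; s1-q>s5; s2-p>s3; s2-q>s5; s3-p>s5; s3-q>s4; s4-p>s4; s4-q>s4; s5-p>s5; s5-q>s5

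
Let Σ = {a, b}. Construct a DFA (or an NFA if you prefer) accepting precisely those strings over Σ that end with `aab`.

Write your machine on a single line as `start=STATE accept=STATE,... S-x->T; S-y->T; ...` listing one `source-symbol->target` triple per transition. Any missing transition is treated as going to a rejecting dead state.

Let each state record the length of the longest suffix of the input read so far that is also a prefix of `aab`. S1 means the last symbol is `a`; S2 means the last 2 symbols are `aa`; S3 means the last 3 symbols are `aab`. Accept only at S3, where the string currently ends in `aab`.
A 4-state machine:
        a   b  
>  S0   S1  S0 
   S1   S2  S0 
   S2   S2  S3 
 * S3   S1  S0 
(> = start, * = accepting)

start=S0; accept=S3; S0-a->S1; S0-b->S0; S1-a->S2; S1-b->S0; S2-a->S2; S2-b->S3; S3-a->S1; S3-b->S0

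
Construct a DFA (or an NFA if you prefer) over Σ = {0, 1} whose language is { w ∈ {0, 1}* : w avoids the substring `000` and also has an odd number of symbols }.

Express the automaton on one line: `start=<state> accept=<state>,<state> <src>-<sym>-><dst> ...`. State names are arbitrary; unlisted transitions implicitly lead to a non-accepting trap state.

start=A accept=B,C,G A-0->B A-1->C B-0->D B-1->A C-0->E C-1->A D-0->F D-1->C E-0->G E-1->C F-0->F F-1->F G-0->F G-1->A

Run two small machines in parallel and take their product. One (4 states) tracks partial matches of the forbidden pattern `000`; the other (2 states) tracks the input length modulo 2. Each combined state is a pair, one component from each; accept when both components accept. Minimizing collapses redundant product states.
A 7-state machine:
       0  1 
>  A   B  C 
 * B   D  A 
 * C   E  A 
   D   F  C 
   E   G  C 
   F   F  F 
 * G   F  A 
(> = start, * = accepting)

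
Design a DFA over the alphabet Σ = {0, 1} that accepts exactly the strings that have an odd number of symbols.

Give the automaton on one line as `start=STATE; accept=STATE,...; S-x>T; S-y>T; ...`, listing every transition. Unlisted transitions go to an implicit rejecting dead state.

Count input length modulo 2: every symbol advances one step around the cycle s0 → s1 → s0. Accept at s1.
        0   1  
>  s0   s1  s1 
 * s1   s0  s0 
(> = start, * = accepting)

start=s0; accept=s1; s0-0>s1; s0-1>s1; s1-0>s0; s1-1>s0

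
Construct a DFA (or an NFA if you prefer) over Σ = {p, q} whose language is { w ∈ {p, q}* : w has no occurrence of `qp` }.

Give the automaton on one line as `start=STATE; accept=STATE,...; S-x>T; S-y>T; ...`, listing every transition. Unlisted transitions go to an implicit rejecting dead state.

start=S0; accept=S0,S1; S0-p>S0; S0-q>S1; S1-p>S2; S1-q>S1; S2-p>S2; S2-q>S2

This is the complement of 'contains `qp`'. Use the same substring-matching states — S0 through S2 holding how much of `qp` has just been matched — but flip the accepting set: everything except the trap S2 accepts.
        p   q  
>* S0   S0  S1 
 * S1   S2  S1 
   S2   S2  S2 
(> = start, * = accepting)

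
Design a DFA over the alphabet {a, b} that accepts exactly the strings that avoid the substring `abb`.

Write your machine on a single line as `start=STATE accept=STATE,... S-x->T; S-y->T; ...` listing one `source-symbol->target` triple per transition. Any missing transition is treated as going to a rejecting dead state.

start=S0; accept=S0,S1,S2; S0-a->S1; S0-b->S0; S1-a->S1; S1-b->S2; S2-a->S1; S2-b->S3; S3-a->S3; S3-b->S3

This is the complement of 'contains `abb`'. Use the same substring-matching states — S0 through S3 holding how much of `abb` has just been matched — but flip the accepting set: everything except the trap S3 accepts.
A 4-state machine:
        a   b  
>* S0   S1  S0 
 * S1   S1  S2 
 * S2   S1  S3 
   S3   S3  S3 
(> = start, * = accepting)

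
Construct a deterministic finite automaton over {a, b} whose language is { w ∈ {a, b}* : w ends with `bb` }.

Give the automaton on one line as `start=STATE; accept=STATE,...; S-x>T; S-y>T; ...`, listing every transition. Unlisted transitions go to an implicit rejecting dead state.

Let each state record the length of the longest suffix of the input read so far that is also a prefix of `bb`. S1 means the last symbol is `b`; S2 means the last 2 symbols are `bb`. Accept only at S2, where the string currently ends in `bb`.
        a   b  
>  S0   S0  S1 
   S1   S0  S2 
 * S2   S0  S2 
(> = start, * = accepting)

start=S0; accept=S2; S0-a>S0; S0-b>S1; S1-a>S0; S1-b>S2; S2-a>S0; S2-b>S2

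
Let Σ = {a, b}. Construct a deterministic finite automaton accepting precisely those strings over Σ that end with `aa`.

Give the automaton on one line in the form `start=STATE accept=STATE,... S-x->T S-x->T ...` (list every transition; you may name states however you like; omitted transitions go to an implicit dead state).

Let each state record the length of the longest suffix of the input read so far that is also a prefix of `aa`. s1 means the last symbol is `a`; s2 means the last 2 symbols are `aa`. Accept only at s2, where the string currently ends in `aa`.
3 states suffice.
        a   b  
>  s0   s1  s0 
   s1   s2  s0 
 * s2   s2  s0 
(> = start, * = accepting)

start=s0 accept=s2 s0-a->s1 s0-b->s0 s1-a->s2 s1-b->s0 s2-a->s2 s2-b->s0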